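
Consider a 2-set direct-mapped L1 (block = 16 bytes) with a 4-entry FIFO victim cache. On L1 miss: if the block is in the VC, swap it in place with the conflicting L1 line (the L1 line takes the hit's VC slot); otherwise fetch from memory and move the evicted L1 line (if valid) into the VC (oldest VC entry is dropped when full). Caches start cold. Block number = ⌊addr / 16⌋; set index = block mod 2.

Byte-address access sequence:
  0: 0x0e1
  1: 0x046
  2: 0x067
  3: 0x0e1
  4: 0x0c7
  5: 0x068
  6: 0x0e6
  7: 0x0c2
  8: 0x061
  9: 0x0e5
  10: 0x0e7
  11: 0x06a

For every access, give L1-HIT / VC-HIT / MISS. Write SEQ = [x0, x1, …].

  [0] addr=0xe1 blk=14 s=0: MISS | VC []
  [1] addr=0x46 blk=4 s=0: MISS | VC [14]
  [2] addr=0x67 blk=6 s=0: MISS | VC [14, 4]
  [3] addr=0xe1 blk=14 s=0: VC-HIT | VC [6, 4]
  [4] addr=0xc7 blk=12 s=0: MISS | VC [6, 4, 14]
  [5] addr=0x68 blk=6 s=0: VC-HIT | VC [12, 4, 14]
  [6] addr=0xe6 blk=14 s=0: VC-HIT | VC [12, 4, 6]
  [7] addr=0xc2 blk=12 s=0: VC-HIT | VC [14, 4, 6]
  [8] addr=0x61 blk=6 s=0: VC-HIT | VC [14, 4, 12]
  [9] addr=0xe5 blk=14 s=0: VC-HIT | VC [6, 4, 12]
  [10] addr=0xe7 blk=14 s=0: L1-HIT | VC [6, 4, 12]
  [11] addr=0x6a blk=6 s=0: VC-HIT | VC [14, 4, 12]

SEQ = [MISS, MISS, MISS, VC-HIT, MISS, VC-HIT, VC-HIT, VC-HIT, VC-HIT, VC-HIT, L1-HIT, VC-HIT]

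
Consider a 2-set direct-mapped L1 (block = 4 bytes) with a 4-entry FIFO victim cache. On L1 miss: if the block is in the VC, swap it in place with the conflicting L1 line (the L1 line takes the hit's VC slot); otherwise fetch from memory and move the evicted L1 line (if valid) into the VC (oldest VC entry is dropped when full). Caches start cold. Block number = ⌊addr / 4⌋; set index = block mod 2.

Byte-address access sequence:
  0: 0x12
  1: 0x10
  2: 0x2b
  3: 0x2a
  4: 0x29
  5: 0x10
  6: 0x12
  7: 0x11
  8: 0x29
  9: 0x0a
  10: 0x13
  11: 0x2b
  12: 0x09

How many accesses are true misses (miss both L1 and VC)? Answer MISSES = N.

MISSES = 3

#0 0x12→b4/s0 MISS; vc=[]
#1 0x10→b4/s0 L1-HIT; vc=[]
#2 0x2b→b10/s0 MISS; vc=[4]
#3 0x2a→b10/s0 L1-HIT; vc=[4]
#4 0x29→b10/s0 L1-HIT; vc=[4]
#5 0x10→b4/s0 VC-HIT; vc=[10]
#6 0x12→b4/s0 L1-HIT; vc=[10]
#7 0x11→b4/s0 L1-HIT; vc=[10]
#8 0x29→b10/s0 VC-HIT; vc=[4]
#9 0xa→b2/s0 MISS; vc=[4,10]
#10 0x13→b4/s0 VC-HIT; vc=[2,10]
#11 0x2b→b10/s0 VC-HIT; vc=[2,4]
#12 0x9→b2/s0 VC-HIT; vc=[10,4]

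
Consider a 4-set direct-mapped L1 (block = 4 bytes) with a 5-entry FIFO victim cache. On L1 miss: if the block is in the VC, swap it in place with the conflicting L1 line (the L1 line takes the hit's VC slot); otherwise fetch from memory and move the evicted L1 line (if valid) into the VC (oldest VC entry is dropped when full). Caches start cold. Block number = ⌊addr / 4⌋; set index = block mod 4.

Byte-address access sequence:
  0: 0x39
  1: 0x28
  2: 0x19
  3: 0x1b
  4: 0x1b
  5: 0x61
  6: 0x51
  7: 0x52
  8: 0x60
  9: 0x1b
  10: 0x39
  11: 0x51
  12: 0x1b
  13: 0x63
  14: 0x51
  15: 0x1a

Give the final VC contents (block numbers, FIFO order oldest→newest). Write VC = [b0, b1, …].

VC = [14, 10, 24]

0: 0x39 (blk 14, set 2) → MISS  vc=[]
1: 0x28 (blk 10, set 2) → MISS  vc=[14]
2: 0x19 (blk 6, set 2) → MISS  vc=[14, 10]
3: 0x1b (blk 6, set 2) → L1-HIT  vc=[14, 10]
4: 0x1b (blk 6, set 2) → L1-HIT  vc=[14, 10]
5: 0x61 (blk 24, set 0) → MISS  vc=[14, 10]
6: 0x51 (blk 20, set 0) → MISS  vc=[14, 10, 24]
7: 0x52 (blk 20, set 0) → L1-HIT  vc=[14, 10, 24]
8: 0x60 (blk 24, set 0) → VC-HIT  vc=[14, 10, 20]
9: 0x1b (blk 6, set 2) → L1-HIT  vc=[14, 10, 20]
10: 0x39 (blk 14, set 2) → VC-HIT  vc=[6, 10, 20]
11: 0x51 (blk 20, set 0) → VC-HIT  vc=[6, 10, 24]
12: 0x1b (blk 6, set 2) → VC-HIT  vc=[14, 10, 24]
13: 0x63 (blk 24, set 0) → VC-HIT  vc=[14, 10, 20]
14: 0x51 (blk 20, set 0) → VC-HIT  vc=[14, 10, 24]
15: 0x1a (blk 6, set 2) → L1-HIT  vc=[14, 10, 24]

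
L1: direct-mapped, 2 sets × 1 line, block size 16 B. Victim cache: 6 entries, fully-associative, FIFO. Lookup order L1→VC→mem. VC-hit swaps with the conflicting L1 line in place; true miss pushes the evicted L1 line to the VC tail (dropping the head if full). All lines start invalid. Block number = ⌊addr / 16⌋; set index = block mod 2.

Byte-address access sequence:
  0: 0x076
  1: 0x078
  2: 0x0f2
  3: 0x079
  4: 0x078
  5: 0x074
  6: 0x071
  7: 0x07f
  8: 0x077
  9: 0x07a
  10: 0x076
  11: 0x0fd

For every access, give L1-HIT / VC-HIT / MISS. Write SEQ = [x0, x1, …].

#0 0x76→b7/s1 MISS; vc=[]
#1 0x78→b7/s1 L1-HIT; vc=[]
#2 0xf2→b15/s1 MISS; vc=[7]
#3 0x79→b7/s1 VC-HIT; vc=[15]
#4 0x78→b7/s1 L1-HIT; vc=[15]
#5 0x74→b7/s1 L1-HIT; vc=[15]
#6 0x71→b7/s1 L1-HIT; vc=[15]
#7 0x7f→b7/s1 L1-HIT; vc=[15]
#8 0x77→b7/s1 L1-HIT; vc=[15]
#9 0x7a→b7/s1 L1-HIT; vc=[15]
#10 0x76→b7/s1 L1-HIT; vc=[15]
#11 0xfd→b15/s1 VC-HIT; vc=[7]

SEQ = [MISS, L1-HIT, MISS, VC-HIT, L1-HIT, L1-HIT, L1-HIT, L1-HIT, L1-HIT, L1-HIT, L1-HIT, VC-HIT]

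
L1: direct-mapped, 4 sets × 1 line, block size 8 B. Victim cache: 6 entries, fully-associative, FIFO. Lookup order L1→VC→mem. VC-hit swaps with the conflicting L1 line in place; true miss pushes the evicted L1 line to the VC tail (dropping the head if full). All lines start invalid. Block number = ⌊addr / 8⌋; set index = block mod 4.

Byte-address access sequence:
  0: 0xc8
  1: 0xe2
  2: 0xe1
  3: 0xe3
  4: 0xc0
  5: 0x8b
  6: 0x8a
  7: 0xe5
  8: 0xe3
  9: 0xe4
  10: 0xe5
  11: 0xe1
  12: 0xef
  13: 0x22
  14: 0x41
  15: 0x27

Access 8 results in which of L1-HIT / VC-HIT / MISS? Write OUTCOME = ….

  [0] addr=0xc8 blk=25 s=1: MISS | VC []
  [1] addr=0xe2 blk=28 s=0: MISS | VC []
  [2] addr=0xe1 blk=28 s=0: L1-HIT | VC []
  [3] addr=0xe3 blk=28 s=0: L1-HIT | VC []
  [4] addr=0xc0 blk=24 s=0: MISS | VC [28]
  [5] addr=0x8b blk=17 s=1: MISS | VC [28, 25]
  [6] addr=0x8a blk=17 s=1: L1-HIT | VC [28, 25]
  [7] addr=0xe5 blk=28 s=0: VC-HIT | VC [24, 25]
  [8] addr=0xe3 blk=28 s=0: L1-HIT | VC [24, 25]
  [9] addr=0xe4 blk=28 s=0: L1-HIT | VC [24, 25]
  [10] addr=0xe5 blk=28 s=0: L1-HIT | VC [24, 25]
  [11] addr=0xe1 blk=28 s=0: L1-HIT | VC [24, 25]
  [12] addr=0xef blk=29 s=1: MISS | VC [24, 25, 17]
  [13] addr=0x22 blk=4 s=0: MISS | VC [24, 25, 17, 28]
  [14] addr=0x41 blk=8 s=0: MISS | VC [24, 25, 17, 28, 4]
  [15] addr=0x27 blk=4 s=0: VC-HIT | VC [24, 25, 17, 28, 8]

OUTCOME = L1-HIT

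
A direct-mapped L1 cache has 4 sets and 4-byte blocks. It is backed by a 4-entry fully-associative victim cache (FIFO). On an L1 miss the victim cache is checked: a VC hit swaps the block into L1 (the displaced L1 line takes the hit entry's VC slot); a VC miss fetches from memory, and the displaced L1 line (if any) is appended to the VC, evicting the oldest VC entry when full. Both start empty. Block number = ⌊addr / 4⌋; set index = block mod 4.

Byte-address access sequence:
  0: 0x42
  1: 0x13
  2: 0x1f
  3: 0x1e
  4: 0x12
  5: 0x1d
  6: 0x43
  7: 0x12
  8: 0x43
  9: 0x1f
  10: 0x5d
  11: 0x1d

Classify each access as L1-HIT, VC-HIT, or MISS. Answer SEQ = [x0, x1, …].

#0 0x42→b16/s0 MISS; vc=[]
#1 0x13→b4/s0 MISS; vc=[16]
#2 0x1f→b7/s3 MISS; vc=[16]
#3 0x1e→b7/s3 L1-HIT; vc=[16]
#4 0x12→b4/s0 L1-HIT; vc=[16]
#5 0x1d→b7/s3 L1-HIT; vc=[16]
#6 0x43→b16/s0 VC-HIT; vc=[4]
#7 0x12→b4/s0 VC-HIT; vc=[16]
#8 0x43→b16/s0 VC-HIT; vc=[4]
#9 0x1f→b7/s3 L1-HIT; vc=[4]
#10 0x5d→b23/s3 MISS; vc=[4,7]
#11 0x1d→b7/s3 VC-HIT; vc=[4,23]

SEQ = [MISS, MISS, MISS, L1-HIT, L1-HIT, L1-HIT, VC-HIT, VC-HIT, VC-HIT, L1-HIT, MISS, VC-HIT]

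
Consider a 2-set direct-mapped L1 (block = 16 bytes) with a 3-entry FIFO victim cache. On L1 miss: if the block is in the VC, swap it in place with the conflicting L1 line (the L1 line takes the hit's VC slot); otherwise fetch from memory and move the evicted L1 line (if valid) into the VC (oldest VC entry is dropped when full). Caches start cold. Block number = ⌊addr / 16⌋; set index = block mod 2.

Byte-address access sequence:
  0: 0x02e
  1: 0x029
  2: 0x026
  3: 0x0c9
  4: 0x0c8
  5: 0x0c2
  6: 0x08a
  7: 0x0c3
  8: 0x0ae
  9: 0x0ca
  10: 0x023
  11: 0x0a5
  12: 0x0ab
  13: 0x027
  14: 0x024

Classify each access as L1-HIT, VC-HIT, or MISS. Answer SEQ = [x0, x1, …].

SEQ = [MISS, L1-HIT, L1-HIT, MISS, L1-HIT, L1-HIT, MISS, VC-HIT, MISS, VC-HIT, VC-HIT, VC-HIT, L1-HIT, VC-HIT, L1-HIT]

  [0] addr=0x2e blk=2 s=0: MISS | VC []
  [1] addr=0x29 blk=2 s=0: L1-HIT | VC []
  [2] addr=0x26 blk=2 s=0: L1-HIT | VC []
  [3] addr=0xc9 blk=12 s=0: MISS | VC [2]
  [4] addr=0xc8 blk=12 s=0: L1-HIT | VC [2]
  [5] addr=0xc2 blk=12 s=0: L1-HIT | VC [2]
  [6] addr=0x8a blk=8 s=0: MISS | VC [2, 12]
  [7] addr=0xc3 blk=12 s=0: VC-HIT | VC [2, 8]
  [8] addr=0xae blk=10 s=0: MISS | VC [2, 8, 12]
  [9] addr=0xca blk=12 s=0: VC-HIT | VC [2, 8, 10]
  [10] addr=0x23 blk=2 s=0: VC-HIT | VC [12, 8, 10]
  [11] addr=0xa5 blk=10 s=0: VC-HIT | VC [12, 8, 2]
  [12] addr=0xab blk=10 s=0: L1-HIT | VC [12, 8, 2]
  [13] addr=0x27 blk=2 s=0: VC-HIT | VC [12, 8, 10]
  [14] addr=0x24 blk=2 s=0: L1-HIT | VC [12, 8, 10]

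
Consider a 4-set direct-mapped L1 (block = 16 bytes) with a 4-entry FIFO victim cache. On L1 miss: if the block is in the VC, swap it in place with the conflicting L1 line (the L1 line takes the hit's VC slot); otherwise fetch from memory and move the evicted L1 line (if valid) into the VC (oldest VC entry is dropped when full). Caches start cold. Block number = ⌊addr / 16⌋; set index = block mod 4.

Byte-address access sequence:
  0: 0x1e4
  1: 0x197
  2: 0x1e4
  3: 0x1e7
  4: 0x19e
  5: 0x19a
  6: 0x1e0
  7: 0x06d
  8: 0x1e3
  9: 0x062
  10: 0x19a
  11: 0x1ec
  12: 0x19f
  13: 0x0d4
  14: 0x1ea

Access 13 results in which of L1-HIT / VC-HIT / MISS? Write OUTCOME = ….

OUTCOME = MISS

0: 0x1e4 (blk 30, set 2) → MISS  vc=[]
1: 0x197 (blk 25, set 1) → MISS  vc=[]
2: 0x1e4 (blk 30, set 2) → L1-HIT  vc=[]
3: 0x1e7 (blk 30, set 2) → L1-HIT  vc=[]
4: 0x19e (blk 25, set 1) → L1-HIT  vc=[]
5: 0x19a (blk 25, set 1) → L1-HIT  vc=[]
6: 0x1e0 (blk 30, set 2) → L1-HIT  vc=[]
7: 0x6d (blk 6, set 2) → MISS  vc=[30]
8: 0x1e3 (blk 30, set 2) → VC-HIT  vc=[6]
9: 0x62 (blk 6, set 2) → VC-HIT  vc=[30]
10: 0x19a (blk 25, set 1) → L1-HIT  vc=[30]
11: 0x1ec (blk 30, set 2) → VC-HIT  vc=[6]
12: 0x19f (blk 25, set 1) → L1-HIT  vc=[6]
13: 0xd4 (blk 13, set 1) → MISS  vc=[6, 25]
14: 0x1ea (blk 30, set 2) → L1-HIT  vc=[6, 25]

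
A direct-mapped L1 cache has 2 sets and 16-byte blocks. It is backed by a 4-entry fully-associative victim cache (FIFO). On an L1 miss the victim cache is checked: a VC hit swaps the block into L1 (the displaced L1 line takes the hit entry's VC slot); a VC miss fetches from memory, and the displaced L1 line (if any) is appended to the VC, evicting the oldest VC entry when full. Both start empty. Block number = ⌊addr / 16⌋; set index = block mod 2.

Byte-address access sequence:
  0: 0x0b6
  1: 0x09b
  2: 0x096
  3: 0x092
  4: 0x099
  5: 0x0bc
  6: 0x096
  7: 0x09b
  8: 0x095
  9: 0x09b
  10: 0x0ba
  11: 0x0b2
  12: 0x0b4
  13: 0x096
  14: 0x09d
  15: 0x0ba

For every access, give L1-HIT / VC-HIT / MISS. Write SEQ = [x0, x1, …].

SEQ = [MISS, MISS, L1-HIT, L1-HIT, L1-HIT, VC-HIT, VC-HIT, L1-HIT, L1-HIT, L1-HIT, VC-HIT, L1-HIT, L1-HIT, VC-HIT, L1-HIT, VC-HIT]

0: 0xb6 (blk 11, set 1) → MISS  vc=[]
1: 0x9b (blk 9, set 1) → MISS  vc=[11]
2: 0x96 (blk 9, set 1) → L1-HIT  vc=[11]
3: 0x92 (blk 9, set 1) → L1-HIT  vc=[11]
4: 0x99 (blk 9, set 1) → L1-HIT  vc=[11]
5: 0xbc (blk 11, set 1) → VC-HIT  vc=[9]
6: 0x96 (blk 9, set 1) → VC-HIT  vc=[11]
7: 0x9b (blk 9, set 1) → L1-HIT  vc=[11]
8: 0x95 (blk 9, set 1) → L1-HIT  vc=[11]
9: 0x9b (blk 9, set 1) → L1-HIT  vc=[11]
10: 0xba (blk 11, set 1) → VC-HIT  vc=[9]
11: 0xb2 (blk 11, set 1) → L1-HIT  vc=[9]
12: 0xb4 (blk 11, set 1) → L1-HIT  vc=[9]
13: 0x96 (blk 9, set 1) → VC-HIT  vc=[11]
14: 0x9d (blk 9, set 1) → L1-HIT  vc=[11]
15: 0xba (blk 11, set 1) → VC-HIT  vc=[9]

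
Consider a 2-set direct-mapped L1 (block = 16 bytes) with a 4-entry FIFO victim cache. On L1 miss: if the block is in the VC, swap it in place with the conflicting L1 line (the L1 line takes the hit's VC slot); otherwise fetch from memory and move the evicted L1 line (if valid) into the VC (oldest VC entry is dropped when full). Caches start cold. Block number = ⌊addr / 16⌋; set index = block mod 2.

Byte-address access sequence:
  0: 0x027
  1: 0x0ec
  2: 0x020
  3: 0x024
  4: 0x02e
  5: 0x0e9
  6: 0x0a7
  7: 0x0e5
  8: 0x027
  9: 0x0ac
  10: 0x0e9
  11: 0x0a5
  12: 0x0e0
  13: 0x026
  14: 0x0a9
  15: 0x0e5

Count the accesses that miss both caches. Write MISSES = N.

MISSES = 3

#0 0x27→b2/s0 MISS; vc=[]
#1 0xec→b14/s0 MISS; vc=[2]
#2 0x20→b2/s0 VC-HIT; vc=[14]
#3 0x24→b2/s0 L1-HIT; vc=[14]
#4 0x2e→b2/s0 L1-HIT; vc=[14]
#5 0xe9→b14/s0 VC-HIT; vc=[2]
#6 0xa7→b10/s0 MISS; vc=[2,14]
#7 0xe5→b14/s0 VC-HIT; vc=[2,10]
#8 0x27→b2/s0 VC-HIT; vc=[14,10]
#9 0xac→b10/s0 VC-HIT; vc=[14,2]
#10 0xe9→b14/s0 VC-HIT; vc=[10,2]
#11 0xa5→b10/s0 VC-HIT; vc=[14,2]
#12 0xe0→b14/s0 VC-HIT; vc=[10,2]
#13 0x26→b2/s0 VC-HIT; vc=[10,14]
#14 0xa9→b10/s0 VC-HIT; vc=[2,14]
#15 0xe5→b14/s0 VC-HIT; vc=[2,10]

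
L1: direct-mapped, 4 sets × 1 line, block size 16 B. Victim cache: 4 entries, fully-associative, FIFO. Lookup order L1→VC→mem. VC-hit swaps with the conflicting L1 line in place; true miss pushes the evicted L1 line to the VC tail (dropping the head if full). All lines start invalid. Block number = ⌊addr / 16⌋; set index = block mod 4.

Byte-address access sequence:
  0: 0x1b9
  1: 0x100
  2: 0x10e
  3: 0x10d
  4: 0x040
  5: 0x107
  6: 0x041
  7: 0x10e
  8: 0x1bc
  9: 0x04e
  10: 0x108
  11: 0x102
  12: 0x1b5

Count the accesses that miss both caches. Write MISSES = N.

  [0] addr=0x1b9 blk=27 s=3: MISS | VC []
  [1] addr=0x100 blk=16 s=0: MISS | VC []
  [2] addr=0x10e blk=16 s=0: L1-HIT | VC []
  [3] addr=0x10d blk=16 s=0: L1-HIT | VC []
  [4] addr=0x40 blk=4 s=0: MISS | VC [16]
  [5] addr=0x107 blk=16 s=0: VC-HIT | VC [4]
  [6] addr=0x41 blk=4 s=0: VC-HIT | VC [16]
  [7] addr=0x10e blk=16 s=0: VC-HIT | VC [4]
  [8] addr=0x1bc blk=27 s=3: L1-HIT | VC [4]
  [9] addr=0x4e blk=4 s=0: VC-HIT | VC [16]
  [10] addr=0x108 blk=16 s=0: VC-HIT | VC [4]
  [11] addr=0x102 blk=16 s=0: L1-HIT | VC [4]
  [12] addr=0x1b5 blk=27 s=3: L1-HIT | VC [4]

MISSES = 3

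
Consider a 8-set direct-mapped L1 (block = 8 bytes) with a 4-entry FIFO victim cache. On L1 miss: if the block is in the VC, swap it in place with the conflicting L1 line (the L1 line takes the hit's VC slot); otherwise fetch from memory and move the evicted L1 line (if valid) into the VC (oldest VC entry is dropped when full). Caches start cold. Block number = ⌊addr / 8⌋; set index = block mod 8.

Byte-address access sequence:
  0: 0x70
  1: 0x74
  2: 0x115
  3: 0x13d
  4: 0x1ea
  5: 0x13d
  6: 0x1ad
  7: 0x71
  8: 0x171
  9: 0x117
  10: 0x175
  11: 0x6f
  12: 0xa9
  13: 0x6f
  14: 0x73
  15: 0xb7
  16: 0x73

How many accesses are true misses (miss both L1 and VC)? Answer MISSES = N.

0: 0x70 (blk 14, set 6) → MISS  vc=[]
1: 0x74 (blk 14, set 6) → L1-HIT  vc=[]
2: 0x115 (blk 34, set 2) → MISS  vc=[]
3: 0x13d (blk 39, set 7) → MISS  vc=[]
4: 0x1ea (blk 61, set 5) → MISS  vc=[]
5: 0x13d (blk 39, set 7) → L1-HIT  vc=[]
6: 0x1ad (blk 53, set 5) → MISS  vc=[61]
7: 0x71 (blk 14, set 6) → L1-HIT  vc=[61]
8: 0x171 (blk 46, set 6) → MISS  vc=[61, 14]
9: 0x117 (blk 34, set 2) → L1-HIT  vc=[61, 14]
10: 0x175 (blk 46, set 6) → L1-HIT  vc=[61, 14]
11: 0x6f (blk 13, set 5) → MISS  vc=[61, 14, 53]
12: 0xa9 (blk 21, set 5) → MISS  vc=[61, 14, 53, 13]
13: 0x6f (blk 13, set 5) → VC-HIT  vc=[61, 14, 53, 21]
14: 0x73 (blk 14, set 6) → VC-HIT  vc=[61, 46, 53, 21]
15: 0xb7 (blk 22, set 6) → MISS  vc=[46, 53, 21, 14]
16: 0x73 (blk 14, set 6) → VC-HIT  vc=[46, 53, 21, 22]

MISSES = 9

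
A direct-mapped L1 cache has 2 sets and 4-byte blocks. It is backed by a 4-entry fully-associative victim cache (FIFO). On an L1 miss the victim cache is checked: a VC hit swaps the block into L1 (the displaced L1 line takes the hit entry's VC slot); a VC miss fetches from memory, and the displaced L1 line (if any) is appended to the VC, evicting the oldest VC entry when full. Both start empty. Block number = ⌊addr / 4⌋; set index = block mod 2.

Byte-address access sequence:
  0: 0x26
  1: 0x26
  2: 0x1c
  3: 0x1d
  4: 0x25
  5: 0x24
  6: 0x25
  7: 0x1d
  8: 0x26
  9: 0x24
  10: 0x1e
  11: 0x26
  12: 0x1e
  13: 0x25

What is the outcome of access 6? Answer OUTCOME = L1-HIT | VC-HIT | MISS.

0: 0x26 (blk 9, set 1) → MISS  vc=[]
1: 0x26 (blk 9, set 1) → L1-HIT  vc=[]
2: 0x1c (blk 7, set 1) → MISS  vc=[9]
3: 0x1d (blk 7, set 1) → L1-HIT  vc=[9]
4: 0x25 (blk 9, set 1) → VC-HIT  vc=[7]
5: 0x24 (blk 9, set 1) → L1-HIT  vc=[7]
6: 0x25 (blk 9, set 1) → L1-HIT  vc=[7]
7: 0x1d (blk 7, set 1) → VC-HIT  vc=[9]
8: 0x26 (blk 9, set 1) → VC-HIT  vc=[7]
9: 0x24 (blk 9, set 1) → L1-HIT  vc=[7]
10: 0x1e (blk 7, set 1) → VC-HIT  vc=[9]
11: 0x26 (blk 9, set 1) → VC-HIT  vc=[7]
12: 0x1e (blk 7, set 1) → VC-HIT  vc=[9]
13: 0x25 (blk 9, set 1) → VC-HIT  vc=[7]

OUTCOME = L1-HIT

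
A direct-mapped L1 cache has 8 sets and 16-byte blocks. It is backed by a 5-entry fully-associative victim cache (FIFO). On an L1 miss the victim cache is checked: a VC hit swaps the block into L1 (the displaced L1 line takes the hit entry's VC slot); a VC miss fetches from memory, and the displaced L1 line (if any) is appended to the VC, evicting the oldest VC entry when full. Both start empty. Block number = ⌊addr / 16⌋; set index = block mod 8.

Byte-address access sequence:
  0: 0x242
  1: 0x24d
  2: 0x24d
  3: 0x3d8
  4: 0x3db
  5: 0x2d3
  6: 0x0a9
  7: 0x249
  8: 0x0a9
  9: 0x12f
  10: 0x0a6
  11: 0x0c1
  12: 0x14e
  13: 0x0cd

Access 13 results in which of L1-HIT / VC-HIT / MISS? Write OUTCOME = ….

  [0] addr=0x242 blk=36 s=4: MISS | VC []
  [1] addr=0x24d blk=36 s=4: L1-HIT | VC []
  [2] addr=0x24d blk=36 s=4: L1-HIT | VC []
  [3] addr=0x3d8 blk=61 s=5: MISS | VC []
  [4] addr=0x3db blk=61 s=5: L1-HIT | VC []
  [5] addr=0x2d3 blk=45 s=5: MISS | VC [61]
  [6] addr=0xa9 blk=10 s=2: MISS | VC [61]
  [7] addr=0x249 blk=36 s=4: L1-HIT | VC [61]
  [8] addr=0xa9 blk=10 s=2: L1-HIT | VC [61]
  [9] addr=0x12f blk=18 s=2: MISS | VC [61, 10]
  [10] addr=0xa6 blk=10 s=2: VC-HIT | VC [61, 18]
  [11] addr=0xc1 blk=12 s=4: MISS | VC [61, 18, 36]
  [12] addr=0x14e blk=20 s=4: MISS | VC [61, 18, 36, 12]
  [13] addr=0xcd blk=12 s=4: VC-HIT | VC [61, 18, 36, 20]

OUTCOME = VC-HIT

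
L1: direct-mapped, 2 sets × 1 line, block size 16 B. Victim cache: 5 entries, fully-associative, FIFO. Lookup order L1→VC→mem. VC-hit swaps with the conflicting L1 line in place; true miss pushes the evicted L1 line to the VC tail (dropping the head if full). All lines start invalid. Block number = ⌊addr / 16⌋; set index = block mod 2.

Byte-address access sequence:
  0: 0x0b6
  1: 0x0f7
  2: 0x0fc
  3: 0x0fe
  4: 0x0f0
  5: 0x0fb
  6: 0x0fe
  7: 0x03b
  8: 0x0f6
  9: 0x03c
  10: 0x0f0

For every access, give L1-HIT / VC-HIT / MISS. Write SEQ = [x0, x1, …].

  [0] addr=0xb6 blk=11 s=1: MISS | VC []
  [1] addr=0xf7 blk=15 s=1: MISS | VC [11]
  [2] addr=0xfc blk=15 s=1: L1-HIT | VC [11]
  [3] addr=0xfe blk=15 s=1: L1-HIT | VC [11]
  [4] addr=0xf0 blk=15 s=1: L1-HIT | VC [11]
  [5] addr=0xfb blk=15 s=1: L1-HIT | VC [11]
  [6] addr=0xfe blk=15 s=1: L1-HIT | VC [11]
  [7] addr=0x3b blk=3 s=1: MISS | VC [11, 15]
  [8] addr=0xf6 blk=15 s=1: VC-HIT | VC [11, 3]
  [9] addr=0x3c blk=3 s=1: VC-HIT | VC [11, 15]
  [10] addr=0xf0 blk=15 s=1: VC-HIT | VC [11, 3]

SEQ = [MISS, MISS, L1-HIT, L1-HIT, L1-HIT, L1-HIT, L1-HIT, MISS, VC-HIT, VC-HIT, VC-HIT]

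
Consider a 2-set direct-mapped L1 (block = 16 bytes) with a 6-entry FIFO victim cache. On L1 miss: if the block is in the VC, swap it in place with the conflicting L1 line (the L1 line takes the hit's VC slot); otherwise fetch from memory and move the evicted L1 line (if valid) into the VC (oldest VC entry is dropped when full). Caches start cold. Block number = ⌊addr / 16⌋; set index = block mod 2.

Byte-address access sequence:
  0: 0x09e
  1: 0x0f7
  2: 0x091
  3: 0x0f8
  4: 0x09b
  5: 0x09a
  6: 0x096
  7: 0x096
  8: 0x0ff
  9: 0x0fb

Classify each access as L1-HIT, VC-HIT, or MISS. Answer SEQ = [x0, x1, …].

0: 0x9e (blk 9, set 1) → MISS  vc=[]
1: 0xf7 (blk 15, set 1) → MISS  vc=[9]
2: 0x91 (blk 9, set 1) → VC-HIT  vc=[15]
3: 0xf8 (blk 15, set 1) → VC-HIT  vc=[9]
4: 0x9b (blk 9, set 1) → VC-HIT  vc=[15]
5: 0x9a (blk 9, set 1) → L1-HIT  vc=[15]
6: 0x96 (blk 9, set 1) → L1-HIT  vc=[15]
7: 0x96 (blk 9, set 1) → L1-HIT  vc=[15]
8: 0xff (blk 15, set 1) → VC-HIT  vc=[9]
9: 0xfb (blk 15, set 1) → L1-HIT  vc=[9]

SEQ = [MISS, MISS, VC-HIT, VC-HIT, VC-HIT, L1-HIT, L1-HIT, L1-HIT, VC-HIT, L1-HIT]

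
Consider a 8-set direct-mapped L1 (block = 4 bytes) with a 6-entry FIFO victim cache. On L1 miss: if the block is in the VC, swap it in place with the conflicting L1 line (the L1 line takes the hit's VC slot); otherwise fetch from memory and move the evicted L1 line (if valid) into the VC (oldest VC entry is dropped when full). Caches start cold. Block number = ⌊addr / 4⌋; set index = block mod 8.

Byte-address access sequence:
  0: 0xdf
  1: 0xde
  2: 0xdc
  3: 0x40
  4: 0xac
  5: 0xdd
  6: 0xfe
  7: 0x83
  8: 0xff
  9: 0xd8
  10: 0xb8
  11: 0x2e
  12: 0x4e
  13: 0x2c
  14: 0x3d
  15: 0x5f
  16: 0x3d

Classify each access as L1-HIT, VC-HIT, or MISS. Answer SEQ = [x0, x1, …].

SEQ = [MISS, L1-HIT, L1-HIT, MISS, MISS, L1-HIT, MISS, MISS, L1-HIT, MISS, MISS, MISS, MISS, VC-HIT, MISS, MISS, VC-HIT]

#0 0xdf→b55/s7 MISS; vc=[]
#1 0xde→b55/s7 L1-HIT; vc=[]
#2 0xdc→b55/s7 L1-HIT; vc=[]
#3 0x40→b16/s0 MISS; vc=[]
#4 0xac→b43/s3 MISS; vc=[]
#5 0xdd→b55/s7 L1-HIT; vc=[]
#6 0xfe→b63/s7 MISS; vc=[55]
#7 0x83→b32/s0 MISS; vc=[55,16]
#8 0xff→b63/s7 L1-HIT; vc=[55,16]
#9 0xd8→b54/s6 MISS; vc=[55,16]
#10 0xb8→b46/s6 MISS; vc=[55,16,54]
#11 0x2e→b11/s3 MISS; vc=[55,16,54,43]
#12 0x4e→b19/s3 MISS; vc=[55,16,54,43,11]
#13 0x2c→b11/s3 VC-HIT; vc=[55,16,54,43,19]
#14 0x3d→b15/s7 MISS; vc=[55,16,54,43,19,63]
#15 0x5f→b23/s7 MISS; vc=[16,54,43,19,63,15]
#16 0x3d→b15/s7 VC-HIT; vc=[16,54,43,19,63,23]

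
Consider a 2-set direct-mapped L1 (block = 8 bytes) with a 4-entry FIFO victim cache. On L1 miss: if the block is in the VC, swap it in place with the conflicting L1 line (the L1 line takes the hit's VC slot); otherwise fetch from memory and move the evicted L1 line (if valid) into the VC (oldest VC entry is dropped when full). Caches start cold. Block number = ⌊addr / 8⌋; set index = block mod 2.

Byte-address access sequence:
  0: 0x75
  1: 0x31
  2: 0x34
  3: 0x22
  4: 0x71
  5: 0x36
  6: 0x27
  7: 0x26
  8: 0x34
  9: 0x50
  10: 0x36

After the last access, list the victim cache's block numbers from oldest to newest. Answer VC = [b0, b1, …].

#0 0x75→b14/s0 MISS; vc=[]
#1 0x31→b6/s0 MISS; vc=[14]
#2 0x34→b6/s0 L1-HIT; vc=[14]
#3 0x22→b4/s0 MISS; vc=[14,6]
#4 0x71→b14/s0 VC-HIT; vc=[4,6]
#5 0x36→b6/s0 VC-HIT; vc=[4,14]
#6 0x27→b4/s0 VC-HIT; vc=[6,14]
#7 0x26→b4/s0 L1-HIT; vc=[6,14]
#8 0x34→b6/s0 VC-HIT; vc=[4,14]
#9 0x50→b10/s0 MISS; vc=[4,14,6]
#10 0x36→b6/s0 VC-HIT; vc=[4,14,10]

VC = [4, 14, 10]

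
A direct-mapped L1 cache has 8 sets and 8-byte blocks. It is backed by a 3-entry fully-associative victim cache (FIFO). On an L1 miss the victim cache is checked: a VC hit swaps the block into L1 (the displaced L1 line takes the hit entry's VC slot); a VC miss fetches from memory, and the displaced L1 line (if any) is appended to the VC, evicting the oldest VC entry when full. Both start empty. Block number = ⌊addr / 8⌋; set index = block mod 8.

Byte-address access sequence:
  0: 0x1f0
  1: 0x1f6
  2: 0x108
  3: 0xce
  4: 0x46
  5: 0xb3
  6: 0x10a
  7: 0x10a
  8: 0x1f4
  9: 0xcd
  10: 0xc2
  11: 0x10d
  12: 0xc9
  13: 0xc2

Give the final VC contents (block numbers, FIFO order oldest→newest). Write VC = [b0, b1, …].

#0 0x1f0→b62/s6 MISS; vc=[]
#1 0x1f6→b62/s6 L1-HIT; vc=[]
#2 0x108→b33/s1 MISS; vc=[]
#3 0xce→b25/s1 MISS; vc=[33]
#4 0x46→b8/s0 MISS; vc=[33]
#5 0xb3→b22/s6 MISS; vc=[33,62]
#6 0x10a→b33/s1 VC-HIT; vc=[25,62]
#7 0x10a→b33/s1 L1-HIT; vc=[25,62]
#8 0x1f4→b62/s6 VC-HIT; vc=[25,22]
#9 0xcd→b25/s1 VC-HIT; vc=[33,22]
#10 0xc2→b24/s0 MISS; vc=[33,22,8]
#11 0x10d→b33/s1 VC-HIT; vc=[25,22,8]
#12 0xc9→b25/s1 VC-HIT; vc=[33,22,8]
#13 0xc2→b24/s0 L1-HIT; vc=[33,22,8]

VC = [33, 22, 8]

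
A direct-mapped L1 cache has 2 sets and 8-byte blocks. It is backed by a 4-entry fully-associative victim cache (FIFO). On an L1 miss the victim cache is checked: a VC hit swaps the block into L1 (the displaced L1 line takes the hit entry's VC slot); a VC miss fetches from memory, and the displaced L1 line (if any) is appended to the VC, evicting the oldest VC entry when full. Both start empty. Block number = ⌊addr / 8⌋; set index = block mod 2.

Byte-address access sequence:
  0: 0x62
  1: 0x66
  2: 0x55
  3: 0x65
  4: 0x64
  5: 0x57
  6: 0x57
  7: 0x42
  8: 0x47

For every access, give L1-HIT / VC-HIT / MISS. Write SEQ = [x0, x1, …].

0: 0x62 (blk 12, set 0) → MISS  vc=[]
1: 0x66 (blk 12, set 0) → L1-HIT  vc=[]
2: 0x55 (blk 10, set 0) → MISS  vc=[12]
3: 0x65 (blk 12, set 0) → VC-HIT  vc=[10]
4: 0x64 (blk 12, set 0) → L1-HIT  vc=[10]
5: 0x57 (blk 10, set 0) → VC-HIT  vc=[12]
6: 0x57 (blk 10, set 0) → L1-HIT  vc=[12]
7: 0x42 (blk 8, set 0) → MISS  vc=[12, 10]
8: 0x47 (blk 8, set 0) → L1-HIT  vc=[12, 10]

SEQ = [MISS, L1-HIT, MISS, VC-HIT, L1-HIT, VC-HIT, L1-HIT, MISS, L1-HIT]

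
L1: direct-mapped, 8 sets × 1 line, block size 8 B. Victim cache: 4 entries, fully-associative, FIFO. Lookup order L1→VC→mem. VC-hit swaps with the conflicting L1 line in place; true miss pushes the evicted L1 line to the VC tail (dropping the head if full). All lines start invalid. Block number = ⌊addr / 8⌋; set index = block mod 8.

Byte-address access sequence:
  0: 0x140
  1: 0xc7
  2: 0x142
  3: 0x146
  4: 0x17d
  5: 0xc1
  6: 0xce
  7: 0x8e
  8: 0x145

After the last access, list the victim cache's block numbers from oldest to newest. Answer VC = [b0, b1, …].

#0 0x140→b40/s0 MISS; vc=[]
#1 0xc7→b24/s0 MISS; vc=[40]
#2 0x142→b40/s0 VC-HIT; vc=[24]
#3 0x146→b40/s0 L1-HIT; vc=[24]
#4 0x17d→b47/s7 MISS; vc=[24]
#5 0xc1→b24/s0 VC-HIT; vc=[40]
#6 0xce→b25/s1 MISS; vc=[40]
#7 0x8e→b17/s1 MISS; vc=[40,25]
#8 0x145→b40/s0 VC-HIT; vc=[24,25]

VC = [24, 25]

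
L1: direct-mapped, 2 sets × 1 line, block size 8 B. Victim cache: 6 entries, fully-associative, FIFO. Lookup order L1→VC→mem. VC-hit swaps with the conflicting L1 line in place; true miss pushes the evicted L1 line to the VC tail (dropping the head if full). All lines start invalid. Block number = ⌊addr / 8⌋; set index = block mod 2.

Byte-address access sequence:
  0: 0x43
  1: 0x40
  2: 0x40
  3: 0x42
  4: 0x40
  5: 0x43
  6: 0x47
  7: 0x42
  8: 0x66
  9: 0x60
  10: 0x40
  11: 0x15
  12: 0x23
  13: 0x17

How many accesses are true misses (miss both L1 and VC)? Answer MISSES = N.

#0 0x43→b8/s0 MISS; vc=[]
#1 0x40→b8/s0 L1-HIT; vc=[]
#2 0x40→b8/s0 L1-HIT; vc=[]
#3 0x42→b8/s0 L1-HIT; vc=[]
#4 0x40→b8/s0 L1-HIT; vc=[]
#5 0x43→b8/s0 L1-HIT; vc=[]
#6 0x47→b8/s0 L1-HIT; vc=[]
#7 0x42→b8/s0 L1-HIT; vc=[]
#8 0x66→b12/s0 MISS; vc=[8]
#9 0x60→b12/s0 L1-HIT; vc=[8]
#10 0x40→b8/s0 VC-HIT; vc=[12]
#11 0x15→b2/s0 MISS; vc=[12,8]
#12 0x23→b4/s0 MISS; vc=[12,8,2]
#13 0x17→b2/s0 VC-HIT; vc=[12,8,4]

MISSES = 4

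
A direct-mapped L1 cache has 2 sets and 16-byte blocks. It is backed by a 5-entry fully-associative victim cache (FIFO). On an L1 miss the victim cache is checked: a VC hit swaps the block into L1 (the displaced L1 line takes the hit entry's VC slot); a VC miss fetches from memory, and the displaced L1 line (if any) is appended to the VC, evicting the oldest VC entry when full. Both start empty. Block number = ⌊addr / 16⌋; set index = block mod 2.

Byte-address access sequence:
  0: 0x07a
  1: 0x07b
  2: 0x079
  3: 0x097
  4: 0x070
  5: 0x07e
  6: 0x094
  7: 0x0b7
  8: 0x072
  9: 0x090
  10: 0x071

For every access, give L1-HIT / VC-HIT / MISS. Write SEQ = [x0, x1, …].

SEQ = [MISS, L1-HIT, L1-HIT, MISS, VC-HIT, L1-HIT, VC-HIT, MISS, VC-HIT, VC-HIT, VC-HIT]

#0 0x7a→b7/s1 MISS; vc=[]
#1 0x7b→b7/s1 L1-HIT; vc=[]
#2 0x79→b7/s1 L1-HIT; vc=[]
#3 0x97→b9/s1 MISS; vc=[7]
#4 0x70→b7/s1 VC-HIT; vc=[9]
#5 0x7e→b7/s1 L1-HIT; vc=[9]
#6 0x94→b9/s1 VC-HIT; vc=[7]
#7 0xb7→b11/s1 MISS; vc=[7,9]
#8 0x72→b7/s1 VC-HIT; vc=[11,9]
#9 0x90→b9/s1 VC-HIT; vc=[11,7]
#10 0x71→b7/s1 VC-HIT; vc=[11,9]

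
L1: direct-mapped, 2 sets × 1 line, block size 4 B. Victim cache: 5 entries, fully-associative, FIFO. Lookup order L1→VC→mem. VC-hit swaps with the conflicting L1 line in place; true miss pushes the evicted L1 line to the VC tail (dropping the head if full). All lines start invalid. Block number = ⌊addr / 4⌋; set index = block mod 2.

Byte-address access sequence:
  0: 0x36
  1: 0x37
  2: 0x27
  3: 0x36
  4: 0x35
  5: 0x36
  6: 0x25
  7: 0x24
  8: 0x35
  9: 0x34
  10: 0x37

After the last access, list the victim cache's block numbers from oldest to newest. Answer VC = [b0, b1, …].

  [0] addr=0x36 blk=13 s=1: MISS | VC []
  [1] addr=0x37 blk=13 s=1: L1-HIT | VC []
  [2] addr=0x27 blk=9 s=1: MISS | VC [13]
  [3] addr=0x36 blk=13 s=1: VC-HIT | VC [9]
  [4] addr=0x35 blk=13 s=1: L1-HIT | VC [9]
  [5] addr=0x36 blk=13 s=1: L1-HIT | VC [9]
  [6] addr=0x25 blk=9 s=1: VC-HIT | VC [13]
  [7] addr=0x24 blk=9 s=1: L1-HIT | VC [13]
  [8] addr=0x35 blk=13 s=1: VC-HIT | VC [9]
  [9] addr=0x34 blk=13 s=1: L1-HIT | VC [9]
  [10] addr=0x37 blk=13 s=1: L1-HIT | VC [9]

VC = [9]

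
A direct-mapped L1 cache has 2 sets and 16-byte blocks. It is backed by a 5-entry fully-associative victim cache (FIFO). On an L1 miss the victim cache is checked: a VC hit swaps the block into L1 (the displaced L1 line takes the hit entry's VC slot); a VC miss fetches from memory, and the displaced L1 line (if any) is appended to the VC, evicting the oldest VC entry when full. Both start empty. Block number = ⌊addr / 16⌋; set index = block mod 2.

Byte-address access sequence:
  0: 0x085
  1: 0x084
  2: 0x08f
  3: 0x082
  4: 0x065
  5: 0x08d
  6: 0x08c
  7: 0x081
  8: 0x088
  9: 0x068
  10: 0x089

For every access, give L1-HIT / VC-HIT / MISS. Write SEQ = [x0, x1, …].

  [0] addr=0x85 blk=8 s=0: MISS | VC []
  [1] addr=0x84 blk=8 s=0: L1-HIT | VC []
  [2] addr=0x8f blk=8 s=0: L1-HIT | VC []
  [3] addr=0x82 blk=8 s=0: L1-HIT | VC []
  [4] addr=0x65 blk=6 s=0: MISS | VC [8]
  [5] addr=0x8d blk=8 s=0: VC-HIT | VC [6]
  [6] addr=0x8c blk=8 s=0: L1-HIT | VC [6]
  [7] addr=0x81 blk=8 s=0: L1-HIT | VC [6]
  [8] addr=0x88 blk=8 s=0: L1-HIT | VC [6]
  [9] addr=0x68 blk=6 s=0: VC-HIT | VC [8]
  [10] addr=0x89 blk=8 s=0: VC-HIT | VC [6]

SEQ = [MISS, L1-HIT, L1-HIT, L1-HIT, MISS, VC-HIT, L1-HIT, L1-HIT, L1-HIT, VC-HIT, VC-HIT]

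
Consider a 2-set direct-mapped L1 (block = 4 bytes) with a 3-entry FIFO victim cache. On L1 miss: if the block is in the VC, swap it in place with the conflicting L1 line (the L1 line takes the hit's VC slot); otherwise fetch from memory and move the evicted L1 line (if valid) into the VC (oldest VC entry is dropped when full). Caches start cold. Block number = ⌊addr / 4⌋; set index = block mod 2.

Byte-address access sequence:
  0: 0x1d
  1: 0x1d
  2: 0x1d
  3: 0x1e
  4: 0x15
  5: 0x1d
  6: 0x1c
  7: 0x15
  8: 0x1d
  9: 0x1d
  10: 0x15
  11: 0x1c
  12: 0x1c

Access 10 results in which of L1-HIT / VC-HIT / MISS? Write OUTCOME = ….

0: 0x1d (blk 7, set 1) → MISS  vc=[]
1: 0x1d (blk 7, set 1) → L1-HIT  vc=[]
2: 0x1d (blk 7, set 1) → L1-HIT  vc=[]
3: 0x1e (blk 7, set 1) → L1-HIT  vc=[]
4: 0x15 (blk 5, set 1) → MISS  vc=[7]
5: 0x1d (blk 7, set 1) → VC-HIT  vc=[5]
6: 0x1c (blk 7, set 1) → L1-HIT  vc=[5]
7: 0x15 (blk 5, set 1) → VC-HIT  vc=[7]
8: 0x1d (blk 7, set 1) → VC-HIT  vc=[5]
9: 0x1d (blk 7, set 1) → L1-HIT  vc=[5]
10: 0x15 (blk 5, set 1) → VC-HIT  vc=[7]
11: 0x1c (blk 7, set 1) → VC-HIT  vc=[5]
12: 0x1c (blk 7, set 1) → L1-HIT  vc=[5]

OUTCOME = VC-HIT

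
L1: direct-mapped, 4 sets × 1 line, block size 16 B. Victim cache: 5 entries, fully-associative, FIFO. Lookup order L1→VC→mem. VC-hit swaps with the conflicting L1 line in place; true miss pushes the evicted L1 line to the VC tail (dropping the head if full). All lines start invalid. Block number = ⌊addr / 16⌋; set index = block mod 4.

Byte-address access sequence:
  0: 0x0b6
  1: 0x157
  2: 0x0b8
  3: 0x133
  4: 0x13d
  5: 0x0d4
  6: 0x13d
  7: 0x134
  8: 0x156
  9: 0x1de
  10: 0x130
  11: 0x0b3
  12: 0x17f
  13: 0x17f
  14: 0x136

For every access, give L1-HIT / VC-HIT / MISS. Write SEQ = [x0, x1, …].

0: 0xb6 (blk 11, set 3) → MISS  vc=[]
1: 0x157 (blk 21, set 1) → MISS  vc=[]
2: 0xb8 (blk 11, set 3) → L1-HIT  vc=[]
3: 0x133 (blk 19, set 3) → MISS  vc=[11]
4: 0x13d (blk 19, set 3) → L1-HIT  vc=[11]
5: 0xd4 (blk 13, set 1) → MISS  vc=[11, 21]
6: 0x13d (blk 19, set 3) → L1-HIT  vc=[11, 21]
7: 0x134 (blk 19, set 3) → L1-HIT  vc=[11, 21]
8: 0x156 (blk 21, set 1) → VC-HIT  vc=[11, 13]
9: 0x1de (blk 29, set 1) → MISS  vc=[11, 13, 21]
10: 0x130 (blk 19, set 3) → L1-HIT  vc=[11, 13, 21]
11: 0xb3 (blk 11, set 3) → VC-HIT  vc=[19, 13, 21]
12: 0x17f (blk 23, set 3) → MISS  vc=[19, 13, 21, 11]
13: 0x17f (blk 23, set 3) → L1-HIT  vc=[19, 13, 21, 11]
14: 0x136 (blk 19, set 3) → VC-HIT  vc=[23, 13, 21, 11]

SEQ = [MISS, MISS, L1-HIT, MISS, L1-HIT, MISS, L1-HIT, L1-HIT, VC-HIT, MISS, L1-HIT, VC-HIT, MISS, L1-HIT, VC-HIT]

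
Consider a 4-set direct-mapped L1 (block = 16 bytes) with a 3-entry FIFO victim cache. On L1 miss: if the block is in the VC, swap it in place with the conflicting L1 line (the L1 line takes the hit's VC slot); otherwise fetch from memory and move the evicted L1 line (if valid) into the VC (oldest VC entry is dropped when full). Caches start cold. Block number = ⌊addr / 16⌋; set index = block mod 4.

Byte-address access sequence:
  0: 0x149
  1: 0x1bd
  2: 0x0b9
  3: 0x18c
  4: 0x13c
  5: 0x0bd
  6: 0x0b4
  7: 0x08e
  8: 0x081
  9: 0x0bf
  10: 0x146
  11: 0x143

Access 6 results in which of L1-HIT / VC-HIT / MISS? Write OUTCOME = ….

OUTCOME = L1-HIT

  [0] addr=0x149 blk=20 s=0: MISS | VC []
  [1] addr=0x1bd blk=27 s=3: MISS | VC []
  [2] addr=0xb9 blk=11 s=3: MISS | VC [27]
  [3] addr=0x18c blk=24 s=0: MISS | VC [27, 20]
  [4] addr=0x13c blk=19 s=3: MISS | VC [27, 20, 11]
  [5] addr=0xbd blk=11 s=3: VC-HIT | VC [27, 20, 19]
  [6] addr=0xb4 blk=11 s=3: L1-HIT | VC [27, 20, 19]
  [7] addr=0x8e blk=8 s=0: MISS | VC [20, 19, 24]
  [8] addr=0x81 blk=8 s=0: L1-HIT | VC [20, 19, 24]
  [9] addr=0xbf blk=11 s=3: L1-HIT | VC [20, 19, 24]
  [10] addr=0x146 blk=20 s=0: VC-HIT | VC [8, 19, 24]
  [11] addr=0x143 blk=20 s=0: L1-HIT | VC [8, 19, 24]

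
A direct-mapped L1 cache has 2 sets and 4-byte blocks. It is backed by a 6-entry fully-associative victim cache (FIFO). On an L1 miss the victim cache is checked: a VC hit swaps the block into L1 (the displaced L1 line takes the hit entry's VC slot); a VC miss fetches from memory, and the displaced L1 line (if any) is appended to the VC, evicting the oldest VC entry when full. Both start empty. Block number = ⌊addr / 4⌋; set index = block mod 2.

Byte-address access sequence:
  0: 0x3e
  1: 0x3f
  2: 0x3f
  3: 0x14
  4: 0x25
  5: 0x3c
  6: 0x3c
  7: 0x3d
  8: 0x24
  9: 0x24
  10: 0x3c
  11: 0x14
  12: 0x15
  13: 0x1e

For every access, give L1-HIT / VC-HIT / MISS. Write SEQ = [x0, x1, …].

  [0] addr=0x3e blk=15 s=1: MISS | VC []
  [1] addr=0x3f blk=15 s=1: L1-HIT | VC []
  [2] addr=0x3f blk=15 s=1: L1-HIT | VC []
  [3] addr=0x14 blk=5 s=1: MISS | VC [15]
  [4] addr=0x25 blk=9 s=1: MISS | VC [15, 5]
  [5] addr=0x3c blk=15 s=1: VC-HIT | VC [9, 5]
  [6] addr=0x3c blk=15 s=1: L1-HIT | VC [9, 5]
  [7] addr=0x3d blk=15 s=1: L1-HIT | VC [9, 5]
  [8] addr=0x24 blk=9 s=1: VC-HIT | VC [15, 5]
  [9] addr=0x24 blk=9 s=1: L1-HIT | VC [15, 5]
  [10] addr=0x3c blk=15 s=1: VC-HIT | VC [9, 5]
  [11] addr=0x14 blk=5 s=1: VC-HIT | VC [9, 15]
  [12] addr=0x15 blk=5 s=1: L1-HIT | VC [9, 15]
  [13] addr=0x1e blk=7 s=1: MISS | VC [9, 15, 5]

SEQ = [MISS, L1-HIT, L1-HIT, MISS, MISS, VC-HIT, L1-HIT, L1-HIT, VC-HIT, L1-HIT, VC-HIT, VC-HIT, L1-HIT, MISS]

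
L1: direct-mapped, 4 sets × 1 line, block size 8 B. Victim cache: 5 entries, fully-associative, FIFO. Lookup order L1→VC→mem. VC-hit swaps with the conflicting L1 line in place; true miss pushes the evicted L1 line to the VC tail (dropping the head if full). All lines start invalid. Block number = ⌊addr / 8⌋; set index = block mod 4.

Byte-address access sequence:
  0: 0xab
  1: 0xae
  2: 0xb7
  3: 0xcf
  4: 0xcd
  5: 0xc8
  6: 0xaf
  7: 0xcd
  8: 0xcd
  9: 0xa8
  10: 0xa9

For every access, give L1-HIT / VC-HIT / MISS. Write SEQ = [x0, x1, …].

SEQ = [MISS, L1-HIT, MISS, MISS, L1-HIT, L1-HIT, VC-HIT, VC-HIT, L1-HIT, VC-HIT, L1-HIT]

  [0] addr=0xab blk=21 s=1: MISS | VC []
  [1] addr=0xae blk=21 s=1: L1-HIT | VC []
  [2] addr=0xb7 blk=22 s=2: MISS | VC []
  [3] addr=0xcf blk=25 s=1: MISS | VC [21]
  [4] addr=0xcd blk=25 s=1: L1-HIT | VC [21]
  [5] addr=0xc8 blk=25 s=1: L1-HIT | VC [21]
  [6] addr=0xaf blk=21 s=1: VC-HIT | VC [25]
  [7] addr=0xcd blk=25 s=1: VC-HIT | VC [21]
  [8] addr=0xcd blk=25 s=1: L1-HIT | VC [21]
  [9] addr=0xa8 blk=21 s=1: VC-HIT | VC [25]
  [10] addr=0xa9 blk=21 s=1: L1-HIT | VC [25]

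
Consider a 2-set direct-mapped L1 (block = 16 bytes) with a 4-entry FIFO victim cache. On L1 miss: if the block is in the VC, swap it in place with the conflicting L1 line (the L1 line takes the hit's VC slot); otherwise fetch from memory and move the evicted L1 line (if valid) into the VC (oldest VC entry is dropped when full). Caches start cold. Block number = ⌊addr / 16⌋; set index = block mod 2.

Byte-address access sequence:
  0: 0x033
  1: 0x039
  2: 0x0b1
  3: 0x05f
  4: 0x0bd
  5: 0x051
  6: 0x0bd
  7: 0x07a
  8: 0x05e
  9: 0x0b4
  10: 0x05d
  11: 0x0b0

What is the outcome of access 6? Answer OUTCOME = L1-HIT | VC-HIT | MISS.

0: 0x33 (blk 3, set 1) → MISS  vc=[]
1: 0x39 (blk 3, set 1) → L1-HIT  vc=[]
2: 0xb1 (blk 11, set 1) → MISS  vc=[3]
3: 0x5f (blk 5, set 1) → MISS  vc=[3, 11]
4: 0xbd (blk 11, set 1) → VC-HIT  vc=[3, 5]
5: 0x51 (blk 5, set 1) → VC-HIT  vc=[3, 11]
6: 0xbd (blk 11, set 1) → VC-HIT  vc=[3, 5]
7: 0x7a (blk 7, set 1) → MISS  vc=[3, 5, 11]
8: 0x5e (blk 5, set 1) → VC-HIT  vc=[3, 7, 11]
9: 0xb4 (blk 11, set 1) → VC-HIT  vc=[3, 7, 5]
10: 0x5d (blk 5, set 1) → VC-HIT  vc=[3, 7, 11]
11: 0xb0 (blk 11, set 1) → VC-HIT  vc=[3, 7, 5]

OUTCOME = VC-HIT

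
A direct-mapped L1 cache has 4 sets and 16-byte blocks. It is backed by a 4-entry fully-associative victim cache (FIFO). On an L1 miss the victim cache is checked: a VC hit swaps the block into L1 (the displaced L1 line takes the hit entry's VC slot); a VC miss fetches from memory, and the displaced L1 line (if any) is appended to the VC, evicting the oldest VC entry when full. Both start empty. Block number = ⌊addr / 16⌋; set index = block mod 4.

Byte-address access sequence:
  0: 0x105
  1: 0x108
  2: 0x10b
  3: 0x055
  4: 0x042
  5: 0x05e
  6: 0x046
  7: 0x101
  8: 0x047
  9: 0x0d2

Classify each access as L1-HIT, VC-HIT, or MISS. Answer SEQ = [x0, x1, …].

SEQ = [MISS, L1-HIT, L1-HIT, MISS, MISS, L1-HIT, L1-HIT, VC-HIT, VC-HIT, MISS]

  [0] addr=0x105 blk=16 s=0: MISS | VC []
  [1] addr=0x108 blk=16 s=0: L1-HIT | VC []
  [2] addr=0x10b blk=16 s=0: L1-HIT | VC []
  [3] addr=0x55 blk=5 s=1: MISS | VC []
  [4] addr=0x42 blk=4 s=0: MISS | VC [16]
  [5] addr=0x5e blk=5 s=1: L1-HIT | VC [16]
  [6] addr=0x46 blk=4 s=0: L1-HIT | VC [16]
  [7] addr=0x101 blk=16 s=0: VC-HIT | VC [4]
  [8] addr=0x47 blk=4 s=0: VC-HIT | VC [16]
  [9] addr=0xd2 blk=13 s=1: MISS | VC [16, 5]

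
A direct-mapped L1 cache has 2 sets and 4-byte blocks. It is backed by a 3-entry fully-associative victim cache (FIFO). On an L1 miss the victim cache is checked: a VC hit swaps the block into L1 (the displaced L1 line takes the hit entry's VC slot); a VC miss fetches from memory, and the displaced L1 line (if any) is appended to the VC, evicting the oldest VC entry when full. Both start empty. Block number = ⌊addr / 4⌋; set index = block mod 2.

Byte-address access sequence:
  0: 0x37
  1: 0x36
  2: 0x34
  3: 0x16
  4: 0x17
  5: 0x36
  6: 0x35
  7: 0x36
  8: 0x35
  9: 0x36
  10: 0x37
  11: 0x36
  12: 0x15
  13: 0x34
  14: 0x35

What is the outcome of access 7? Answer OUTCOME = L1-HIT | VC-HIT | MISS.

#0 0x37→b13/s1 MISS; vc=[]
#1 0x36→b13/s1 L1-HIT; vc=[]
#2 0x34→b13/s1 L1-HIT; vc=[]
#3 0x16→b5/s1 MISS; vc=[13]
#4 0x17→b5/s1 L1-HIT; vc=[13]
#5 0x36→b13/s1 VC-HIT; vc=[5]
#6 0x35→b13/s1 L1-HIT; vc=[5]
#7 0x36→b13/s1 L1-HIT; vc=[5]
#8 0x35→b13/s1 L1-HIT; vc=[5]
#9 0x36→b13/s1 L1-HIT; vc=[5]
#10 0x37→b13/s1 L1-HIT; vc=[5]
#11 0x36→b13/s1 L1-HIT; vc=[5]
#12 0x15→b5/s1 VC-HIT; vc=[13]
#13 0x34→b13/s1 VC-HIT; vc=[5]
#14 0x35→b13/s1 L1-HIT; vc=[5]

OUTCOME = L1-HIT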